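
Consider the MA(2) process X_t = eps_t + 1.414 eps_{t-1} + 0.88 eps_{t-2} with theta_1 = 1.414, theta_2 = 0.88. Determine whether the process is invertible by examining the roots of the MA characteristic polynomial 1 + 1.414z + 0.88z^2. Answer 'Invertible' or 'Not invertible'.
\text{Invertible}

The MA(q) characteristic polynomial is P(z) = 1 + 1.414z + 0.88z^2.
Invertibility requires all roots to lie outside the unit circle, i.e. |z| > 1 for every root.
Set 1 + (1.414) z + (0.88) z^2 = 0, i.e. a z^2 + b z + c = 0 with a = 0.88, b = 1.414, c = 1.
Discriminant D = b^2 - 4ac = (1.414)^2 - 4*(0.88)*1 = 1.999396 - (3.52) = -1.520604.
D < 0, so the roots are the complex-conjugate pair z = (-b +/- i sqrt(-D)) / (2a) = -0.8034 +/- 0.7006i.
For a conjugate pair |z|^2 = z * conj(z) = (product of roots) = c/a = 1/(0.88) = 1.136364, so |z| = sqrt(1.136364) = 1.066 for both roots.
Moduli of all roots: 1.0660, 1.0660.
All moduli strictly greater than 1? Yes.
Verdict: Invertible.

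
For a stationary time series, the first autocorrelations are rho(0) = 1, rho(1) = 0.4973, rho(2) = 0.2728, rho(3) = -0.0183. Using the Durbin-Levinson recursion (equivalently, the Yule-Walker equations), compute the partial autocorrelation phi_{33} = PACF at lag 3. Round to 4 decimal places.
\phi_{33} = -0.2211

The PACF at lag k is phi_{kk}, the last component of the solution
to the Yule-Walker system G_k phi = r_k where
  (G_k)_{ij} = rho(|i - j|), (r_k)_i = rho(i), i,j = 1..k.
Equivalently, Durbin-Levinson gives phi_{kk} iteratively:
  phi_{11} = rho(1)
  phi_{kk} = [rho(k) - sum_{j=1..k-1} phi_{k-1,j} rho(k-j)]
            / [1 - sum_{j=1..k-1} phi_{k-1,j} rho(j)],
  phi_{k,j} = phi_{k-1,j} - phi_{kk} phi_{k-1,k-j},  j = 1..k-1.
Step k = 1:
  phi_11 = rho(1) = 0.4973.
Step k = 2:
  phi_22 = [rho(2) - phi_11 rho(1)] / [1 - phi_11 rho(1)] = [0.2728 - (0.4973)(0.4973)] / [1 - (0.4973)(0.4973)]
         = 0.02549271 / 0.75269271 = 0.033869.
  Update: phi_21 = phi_11 - phi_22 phi_11 = 0.4973 - (0.033869)(0.4973) = 0.480457.
Step k = 3:
  phi_33 = [rho(3) - phi_21 rho(2) - phi_22 rho(1)] / [1 - phi_21 rho(1) - phi_22 rho(2)]
    numerator   = -0.0183 - (0.480457)(0.2728) - (0.033869)(0.4973) = -0.16621159
    denominator = 1 - (0.480457)(0.4973) - (0.033869)(0.2728) = 0.75182931
  phi_33 = -0.16621159 / 0.75182931 = -0.2211.
Therefore phi_{33} = -0.2211.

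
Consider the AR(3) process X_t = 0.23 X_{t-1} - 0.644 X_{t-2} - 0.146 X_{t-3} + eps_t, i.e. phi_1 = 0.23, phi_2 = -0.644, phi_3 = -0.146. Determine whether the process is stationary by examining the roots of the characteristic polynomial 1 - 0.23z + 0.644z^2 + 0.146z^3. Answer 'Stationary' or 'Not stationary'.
\text{Stationary}

The AR(p) characteristic polynomial is P(z) = 1 - 0.23z + 0.644z^2 + 0.146z^3.
Stationarity requires all roots to lie outside the unit circle, i.e. |z| > 1 for every root.
Degree 3: look for a simple real root z0 first, then factor out (1 - z/z0) and solve the remaining quadratic.
Testing z0 = -5: P(-5) = 1 + (-0.23)(-5) + (0.644)(-5)^2 + (0.146)(-5)^3
  = 1 + (1.15) + (16.1) + (-18.25) = 0.  So z_0 = -5 is a root, |z_0| = 5.
Divide out the factor (1 + 0.2 z) = (1 - z/z0) (since 1/z0 = -0.2):
  P(z) = (1 + 0.2 z)(1 + (-0.43) z + (0.73) z^2)
  [check: z-coef -0.43 - (-0.2) = -0.23; z^2-coef 0.73 - (-0.2)(-0.43) = 0.644; z^3-coef -(-0.2)(0.73) = 0.146.]
Remaining roots from the quadratic factor 1 + (-0.43) z + (0.73) z^2:
  Set 1 + (-0.43) z + (0.73) z^2 = 0, i.e. a z^2 + b z + c = 0 with a = 0.73, b = -0.43, c = 1.
  Discriminant D = b^2 - 4ac = (-0.43)^2 - 4*(0.73)*1 = 0.1849 - (2.92) = -2.7351.
  D < 0, so the roots are the complex-conjugate pair z = (-b +/- i sqrt(-D)) / (2a) = 0.2945 +/- 1.1327i.
  For a conjugate pair |z|^2 = z * conj(z) = (product of roots) = c/a = 1/(0.73) = 1.369863, so |z| = sqrt(1.369863) = 1.1704 for both roots.
Moduli of all roots: 5.0000, 1.1704, 1.1704.
All moduli strictly greater than 1? Yes.
Verdict: Stationary.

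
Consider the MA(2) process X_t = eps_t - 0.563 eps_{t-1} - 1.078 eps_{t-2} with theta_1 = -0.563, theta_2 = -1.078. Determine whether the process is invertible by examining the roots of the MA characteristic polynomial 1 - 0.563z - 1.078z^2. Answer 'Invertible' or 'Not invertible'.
\text{Not invertible}

The MA(q) characteristic polynomial is P(z) = 1 - 0.563z - 1.078z^2.
Invertibility requires all roots to lie outside the unit circle, i.e. |z| > 1 for every root.
Set 1 + (-0.563) z + (-1.078) z^2 = 0, i.e. a z^2 + b z + c = 0 with a = -1.078, b = -0.563, c = 1.
Discriminant D = b^2 - 4ac = (-0.563)^2 - 4*(-1.078)*1 = 0.316969 - (-4.312) = 4.628969.
D >= 0, so the roots are real: z = (-b +/- sqrt(D)) / (2a) = (0.563 +/- 2.151504) / (-2.156).
  z_1 = (0.563 + 2.151504) / (-2.156) = -1.259,   |z_1| = 1.259.
  z_2 = (0.563 - 2.151504) / (-2.156) = 0.7368,   |z_2| = 0.7368.
Moduli of all roots: 1.2590, 0.7368.
All moduli strictly greater than 1? No.
Verdict: Not invertible.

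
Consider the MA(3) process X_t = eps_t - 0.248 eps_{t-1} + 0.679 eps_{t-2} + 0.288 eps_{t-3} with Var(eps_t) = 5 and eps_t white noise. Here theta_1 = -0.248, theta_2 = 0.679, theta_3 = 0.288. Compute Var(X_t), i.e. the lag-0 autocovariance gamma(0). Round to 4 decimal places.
\gamma(0) = 8.0274

For an MA(q) process X_t = eps_t + sum_i theta_i eps_{t-i} with
Var(eps_t) = sigma^2, the variance is
  gamma(0) = sigma^2 * (1 + sum_i theta_i^2).
  sum_i theta_i^2 = (-0.248)^2 + (0.679)^2 + (0.288)^2 = 0.061504 + 0.461041 + 0.082944 = 0.605489.
  gamma(0) = 5 * (1 + 0.605489) = 5 * 1.605489 = 8.027445, which rounds to 8.0274.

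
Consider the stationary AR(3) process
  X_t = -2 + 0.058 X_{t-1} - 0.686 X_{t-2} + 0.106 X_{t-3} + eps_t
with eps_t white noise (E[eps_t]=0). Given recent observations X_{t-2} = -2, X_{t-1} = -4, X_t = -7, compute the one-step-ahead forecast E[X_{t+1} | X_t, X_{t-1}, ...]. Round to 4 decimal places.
E[X_{t+1} \mid \mathcal F_t] = 0.1260

For an AR(p) model X_t = c + sum_i phi_i X_{t-i} + eps_t, the
one-step-ahead conditional mean is
  E[X_{t+1} | X_t, ...] = c + sum_i phi_i X_{t+1-i}.
Substitute known values:
  E[X_{t+1} | ...] = -2 + (0.058) * (-7) + (-0.686) * (-4) + (0.106) * (-2)
                   = 0.1260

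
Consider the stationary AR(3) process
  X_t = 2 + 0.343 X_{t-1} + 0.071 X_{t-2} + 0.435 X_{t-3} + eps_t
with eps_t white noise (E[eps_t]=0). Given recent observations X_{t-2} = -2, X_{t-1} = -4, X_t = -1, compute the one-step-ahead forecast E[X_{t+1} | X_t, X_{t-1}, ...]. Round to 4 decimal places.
E[X_{t+1} \mid \mathcal F_t] = 0.5030

For an AR(p) model X_t = c + sum_i phi_i X_{t-i} + eps_t, the
one-step-ahead conditional mean is
  E[X_{t+1} | X_t, ...] = c + sum_i phi_i X_{t+1-i}.
Substitute known values:
  E[X_{t+1} | ...] = 2 + (0.343) * (-1) + (0.071) * (-4) + (0.435) * (-2)
                   = 0.5030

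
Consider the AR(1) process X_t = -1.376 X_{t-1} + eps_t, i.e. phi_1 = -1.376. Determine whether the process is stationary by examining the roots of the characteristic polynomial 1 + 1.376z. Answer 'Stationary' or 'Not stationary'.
\text{Not stationary}

The AR(p) characteristic polynomial is P(z) = 1 + 1.376z.
Stationarity requires all roots to lie outside the unit circle, i.e. |z| > 1 for every root.
This is linear in z: 1 + (1.376) z = 0  =>  z = -1/(1.376) = -0.726744,  |z| = 0.726744.
Moduli of all roots: 0.7267.
All moduli strictly greater than 1? No.
Verdict: Not stationary.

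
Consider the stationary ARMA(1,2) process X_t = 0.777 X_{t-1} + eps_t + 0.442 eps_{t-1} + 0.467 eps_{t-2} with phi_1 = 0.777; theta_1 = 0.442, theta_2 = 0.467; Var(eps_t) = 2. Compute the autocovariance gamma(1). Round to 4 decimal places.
\gamma(1) = 13.7283

Multiply the model equation by X_{t-k} and take expectations. With theta_0 = psi_0 = 1 and psi_j the MA(infinity) weights, this gives
  gamma(k) - sum_i phi_i gamma(k-i) = c_k,
  c_k = sigma^2 * sum_{j=k..q} theta_j psi_{j-k}   (c_k = 0 for k > q),
using gamma(-m) = gamma(m).
psi-weights needed (psi_j = theta_j + sum_i phi_i psi_{j-i}):
  psi_1 = theta_1 + phi_1 = 0.442 + (0.777) = 1.219
  psi_2 = theta_2 + phi_1 psi_1 = 0.467 + (0.777)(1.219) = 1.414163
Right-hand sides:
  c_0 = sigma^2 (1 + theta_1 psi_1 + theta_2 psi_2) = 2 * (1 + (0.442)(1.219) + (0.467)(1.414163)) = 2 * 2.199212 = 4.398424
  c_1 = sigma^2 (theta_1 + theta_2 psi_1) = 2 * (0.442 + (0.467)(1.219)) = 2.022546
  c_2 = sigma^2 theta_2 = 2 * (0.467) = 0.934
Equations for k = 0 and k = 1 (AR order 1):
  gamma(0) = phi_1 gamma(1) + c_0
  gamma(1) = phi_1 gamma(0) + c_1
Substituting the second into the first: gamma(0) (1 - phi_1^2) = c_0 + phi_1 c_1, so
  gamma(0) = (c_0 + phi_1 c_1) / (1 - phi_1^2) = (4.398424 + (0.777)(2.022546)) / (1 - (0.777)^2) = 5.969942 / 0.396271 = 15.065302.
  gamma(1) = phi_1 gamma(0) + c_1 = (0.777)(15.065302) + (2.022546) = 13.728286.
Therefore gamma(1) = 13.7283 (to 4 decimal places).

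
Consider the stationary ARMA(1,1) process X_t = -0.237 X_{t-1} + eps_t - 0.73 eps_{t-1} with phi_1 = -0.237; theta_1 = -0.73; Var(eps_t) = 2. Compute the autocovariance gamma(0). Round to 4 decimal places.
\gamma(0) = 3.9815

Multiply the model equation by X_{t-k} and take expectations. With theta_0 = psi_0 = 1 and psi_j the MA(infinity) weights, this gives
  gamma(k) - sum_i phi_i gamma(k-i) = c_k,
  c_k = sigma^2 * sum_{j=k..q} theta_j psi_{j-k}   (c_k = 0 for k > q),
using gamma(-m) = gamma(m).
psi-weights needed (psi_j = theta_j + sum_i phi_i psi_{j-i}):
  psi_1 = theta_1 + phi_1 = -0.73 + (-0.237) = -0.967
Right-hand sides:
  c_0 = sigma^2 (1 + theta_1 psi_1) = 2 * (1 + (-0.73)(-0.967)) = 2 * 1.70591 = 3.41182
  c_1 = sigma^2 theta_1 = 2 * (-0.73) = -1.46
  c_2 = 0
Equations for k = 0 and k = 1 (AR order 1):
  gamma(0) = phi_1 gamma(1) + c_0
  gamma(1) = phi_1 gamma(0) + c_1
Substituting the second into the first: gamma(0) (1 - phi_1^2) = c_0 + phi_1 c_1, so
  gamma(0) = (c_0 + phi_1 c_1) / (1 - phi_1^2) = (3.41182 + (-0.237)(-1.46)) / (1 - (-0.237)^2) = 3.75784 / 0.943831 = 3.981475.
Therefore gamma(0) = 3.9815 (to 4 decimal places).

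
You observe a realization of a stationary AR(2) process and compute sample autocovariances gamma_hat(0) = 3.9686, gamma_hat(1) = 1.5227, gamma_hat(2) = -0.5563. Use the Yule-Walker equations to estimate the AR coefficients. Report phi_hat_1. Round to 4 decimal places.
\hat\phi_{1} = 0.5130

The Yule-Walker equations for an AR(p) process read, in matrix form,
  Gamma_p phi = r_p,   with   (Gamma_p)_{ij} = gamma(|i - j|),
                       (r_p)_i = gamma(i),   i,j = 1..p.
Substitute the sample gammas (Toeplitz matrix and right-hand side of size 2):
  Gamma_p = [[3.9686, 1.5227], [1.5227, 3.9686]]
  r_p     = [1.5227, -0.5563]
Written out:
  3.9686 phi_1 + 1.5227 phi_2 = 1.5227
  1.5227 phi_1 + 3.9686 phi_2 = -0.5563
Solve by Cramer's rule:
  det = gamma(0)^2 - gamma(1)^2 = (3.9686)^2 - (1.5227)^2 = 15.74978596 - 2.31861529 = 13.43117067
  phi_hat_1 = [gamma(1) gamma(0) - gamma(1) gamma(2)] / det = [(1.5227)(3.9686) - (1.5227)(-0.5563)] / 13.43117067 = 6.89006523 / 13.43117067 = 0.513
  phi_hat_2 = [gamma(0) gamma(2) - gamma(1)^2] / det = [(3.9686)(-0.5563) - (1.5227)^2] / 13.43117067 = -4.52634747 / 13.43117067 = -0.337
So phi_hat = [0.5130, -0.3370].
Therefore phi_hat_1 = 0.5130.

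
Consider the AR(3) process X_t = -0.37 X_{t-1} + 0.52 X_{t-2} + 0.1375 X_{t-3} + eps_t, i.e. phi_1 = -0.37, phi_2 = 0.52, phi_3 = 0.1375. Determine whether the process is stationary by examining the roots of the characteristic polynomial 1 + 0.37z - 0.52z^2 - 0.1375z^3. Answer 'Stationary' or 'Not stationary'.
\text{Stationary}

The AR(p) characteristic polynomial is P(z) = 1 + 0.37z - 0.52z^2 - 0.1375z^3.
Stationarity requires all roots to lie outside the unit circle, i.e. |z| > 1 for every root.
Degree 3: look for a simple real root z0 first, then factor out (1 - z/z0) and solve the remaining quadratic.
Testing z0 = -4: P(-4) = 1 + (0.37)(-4) + (-0.52)(-4)^2 + (-0.1375)(-4)^3
  = 1 + (-1.48) + (-8.32) + (8.8) = 0.  So z_0 = -4 is a root, |z_0| = 4.
Divide out the factor (1 + 0.25 z) = (1 - z/z0) (since 1/z0 = -0.25):
  P(z) = (1 + 0.25 z)(1 + (0.12) z + (-0.55) z^2)
  [check: z-coef 0.12 - (-0.25) = 0.37; z^2-coef -0.55 - (-0.25)(0.12) = -0.52; z^3-coef -(-0.25)(-0.55) = -0.1375.]
Remaining roots from the quadratic factor 1 + (0.12) z + (-0.55) z^2:
  Set 1 + (0.12) z + (-0.55) z^2 = 0, i.e. a z^2 + b z + c = 0 with a = -0.55, b = 0.12, c = 1.
  Discriminant D = b^2 - 4ac = (0.12)^2 - 4*(-0.55)*1 = 0.0144 - (-2.2) = 2.2144.
  D >= 0, so the roots are real: z = (-b +/- sqrt(D)) / (2a) = (-0.12 +/- 1.488086) / (-1.1).
    z_1 = (-0.12 + 1.488086) / (-1.1) = -1.2437,   |z_1| = 1.2437.
    z_2 = (-0.12 - 1.488086) / (-1.1) = 1.4619,   |z_2| = 1.4619.
Moduli of all roots: 4.0000, 1.2437, 1.4619.
All moduli strictly greater than 1? Yes.
Verdict: Stationary.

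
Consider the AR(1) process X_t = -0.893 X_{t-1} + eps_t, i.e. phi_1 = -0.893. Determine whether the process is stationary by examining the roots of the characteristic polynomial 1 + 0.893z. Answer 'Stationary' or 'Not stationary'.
\text{Stationary}

The AR(p) characteristic polynomial is P(z) = 1 + 0.893z.
Stationarity requires all roots to lie outside the unit circle, i.e. |z| > 1 for every root.
This is linear in z: 1 + (0.893) z = 0  =>  z = -1/(0.893) = -1.119821,  |z| = 1.119821.
Moduli of all roots: 1.1198.
All moduli strictly greater than 1? Yes.
Verdict: Stationary.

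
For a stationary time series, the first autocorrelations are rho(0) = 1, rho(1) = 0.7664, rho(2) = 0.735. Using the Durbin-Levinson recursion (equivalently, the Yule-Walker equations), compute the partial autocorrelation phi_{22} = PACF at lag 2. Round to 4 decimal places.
\phi_{22} = 0.3578

The PACF at lag k is phi_{kk}, the last component of the solution
to the Yule-Walker system G_k phi = r_k where
  (G_k)_{ij} = rho(|i - j|), (r_k)_i = rho(i), i,j = 1..k.
Equivalently, Durbin-Levinson gives phi_{kk} iteratively:
  phi_{11} = rho(1)
  phi_{kk} = [rho(k) - sum_{j=1..k-1} phi_{k-1,j} rho(k-j)]
            / [1 - sum_{j=1..k-1} phi_{k-1,j} rho(j)],
  phi_{k,j} = phi_{k-1,j} - phi_{kk} phi_{k-1,k-j},  j = 1..k-1.
Step k = 1:
  phi_11 = rho(1) = 0.7664.
Step k = 2:
  phi_22 = [rho(2) - phi_11 rho(1)] / [1 - phi_11 rho(1)] = [0.735 - (0.7664)(0.7664)] / [1 - (0.7664)(0.7664)]
         = 0.14763104 / 0.41263104 = 0.3578.
Therefore phi_{22} = 0.3578.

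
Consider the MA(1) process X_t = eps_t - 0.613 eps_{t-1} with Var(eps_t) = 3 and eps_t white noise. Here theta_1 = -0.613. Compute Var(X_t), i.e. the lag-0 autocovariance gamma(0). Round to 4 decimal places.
\gamma(0) = 4.1273

For an MA(q) process X_t = eps_t + sum_i theta_i eps_{t-i} with
Var(eps_t) = sigma^2, the variance is
  gamma(0) = sigma^2 * (1 + sum_i theta_i^2).
  sum_i theta_i^2 = (-0.613)^2 = 0.375769.
  gamma(0) = 3 * (1 + 0.375769) = 3 * 1.375769 = 4.127307, which rounds to 4.1273.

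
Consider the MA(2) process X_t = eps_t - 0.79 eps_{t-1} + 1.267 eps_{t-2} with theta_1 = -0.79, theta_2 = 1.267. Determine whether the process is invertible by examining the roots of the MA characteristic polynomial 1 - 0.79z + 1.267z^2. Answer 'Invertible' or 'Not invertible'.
\text{Not invertible}

The MA(q) characteristic polynomial is P(z) = 1 - 0.79z + 1.267z^2.
Invertibility requires all roots to lie outside the unit circle, i.e. |z| > 1 for every root.
Set 1 + (-0.79) z + (1.267) z^2 = 0, i.e. a z^2 + b z + c = 0 with a = 1.267, b = -0.79, c = 1.
Discriminant D = b^2 - 4ac = (-0.79)^2 - 4*(1.267)*1 = 0.6241 - (5.068) = -4.4439.
D < 0, so the roots are the complex-conjugate pair z = (-b +/- i sqrt(-D)) / (2a) = 0.3118 +/- 0.8319i.
For a conjugate pair |z|^2 = z * conj(z) = (product of roots) = c/a = 1/(1.267) = 0.789266, so |z| = sqrt(0.789266) = 0.8884 for both roots.
Moduli of all roots: 0.8884, 0.8884.
All moduli strictly greater than 1? No.
Verdict: Not invertible.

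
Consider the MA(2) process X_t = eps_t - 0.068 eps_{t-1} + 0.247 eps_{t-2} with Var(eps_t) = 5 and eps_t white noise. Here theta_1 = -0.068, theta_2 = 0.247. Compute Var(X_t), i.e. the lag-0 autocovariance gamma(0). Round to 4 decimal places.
\gamma(0) = 5.3282

For an MA(q) process X_t = eps_t + sum_i theta_i eps_{t-i} with
Var(eps_t) = sigma^2, the variance is
  gamma(0) = sigma^2 * (1 + sum_i theta_i^2).
  sum_i theta_i^2 = (-0.068)^2 + (0.247)^2 = 0.004624 + 0.061009 = 0.065633.
  gamma(0) = 5 * (1 + 0.065633) = 5 * 1.065633 = 5.328165, which rounds to 5.3282.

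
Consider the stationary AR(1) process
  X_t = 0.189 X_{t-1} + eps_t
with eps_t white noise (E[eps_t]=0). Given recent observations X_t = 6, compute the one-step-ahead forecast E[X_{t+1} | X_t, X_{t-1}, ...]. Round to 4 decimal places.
E[X_{t+1} \mid \mathcal F_t] = 1.1340

For an AR(p) model X_t = c + sum_i phi_i X_{t-i} + eps_t, the
one-step-ahead conditional mean is
  E[X_{t+1} | X_t, ...] = c + sum_i phi_i X_{t+1-i}.
Substitute known values:
  E[X_{t+1} | ...] = (0.189) * (6)
                   = 1.1340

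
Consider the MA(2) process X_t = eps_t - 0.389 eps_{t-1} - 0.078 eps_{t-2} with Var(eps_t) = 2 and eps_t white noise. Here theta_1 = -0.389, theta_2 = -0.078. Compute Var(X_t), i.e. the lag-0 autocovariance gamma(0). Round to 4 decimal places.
\gamma(0) = 2.3148

For an MA(q) process X_t = eps_t + sum_i theta_i eps_{t-i} with
Var(eps_t) = sigma^2, the variance is
  gamma(0) = sigma^2 * (1 + sum_i theta_i^2).
  sum_i theta_i^2 = (-0.389)^2 + (-0.078)^2 = 0.151321 + 0.006084 = 0.157405.
  gamma(0) = 2 * (1 + 0.157405) = 2 * 1.157405 = 2.31481, which rounds to 2.3148.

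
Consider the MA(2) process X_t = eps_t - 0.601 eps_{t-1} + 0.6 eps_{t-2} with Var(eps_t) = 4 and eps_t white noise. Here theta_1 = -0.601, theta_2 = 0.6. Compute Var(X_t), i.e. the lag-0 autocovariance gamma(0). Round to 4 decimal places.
\gamma(0) = 6.8848

For an MA(q) process X_t = eps_t + sum_i theta_i eps_{t-i} with
Var(eps_t) = sigma^2, the variance is
  gamma(0) = sigma^2 * (1 + sum_i theta_i^2).
  sum_i theta_i^2 = (-0.601)^2 + (0.6)^2 = 0.361201 + 0.36 = 0.721201.
  gamma(0) = 4 * (1 + 0.721201) = 4 * 1.721201 = 6.884804, which rounds to 6.8848.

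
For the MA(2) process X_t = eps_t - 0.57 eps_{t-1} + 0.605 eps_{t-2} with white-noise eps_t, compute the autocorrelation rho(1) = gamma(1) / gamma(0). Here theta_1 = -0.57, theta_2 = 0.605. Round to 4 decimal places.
\rho(1) = -0.5410

For an MA(q) process with theta_0 = 1, the autocovariance is
  gamma(k) = sigma^2 * sum_{i=0..q-k} theta_i * theta_{i+k},
and rho(k) = gamma(k) / gamma(0). Sigma^2 cancels.
  numerator   = (1)*(-0.57) + (-0.57)*(0.605) = -0.91485.
  denominator = (1)^2 + (-0.57)^2 + (0.605)^2 = 1.690925.
  rho(1) = -0.91485 / 1.690925 = -0.5410.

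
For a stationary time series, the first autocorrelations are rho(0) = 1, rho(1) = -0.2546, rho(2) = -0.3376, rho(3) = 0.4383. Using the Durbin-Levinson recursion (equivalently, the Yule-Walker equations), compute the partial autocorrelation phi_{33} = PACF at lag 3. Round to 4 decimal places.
\phi_{33} = 0.2701

The PACF at lag k is phi_{kk}, the last component of the solution
to the Yule-Walker system G_k phi = r_k where
  (G_k)_{ij} = rho(|i - j|), (r_k)_i = rho(i), i,j = 1..k.
Equivalently, Durbin-Levinson gives phi_{kk} iteratively:
  phi_{11} = rho(1)
  phi_{kk} = [rho(k) - sum_{j=1..k-1} phi_{k-1,j} rho(k-j)]
            / [1 - sum_{j=1..k-1} phi_{k-1,j} rho(j)],
  phi_{k,j} = phi_{k-1,j} - phi_{kk} phi_{k-1,k-j},  j = 1..k-1.
Step k = 1:
  phi_11 = rho(1) = -0.2546.
Step k = 2:
  phi_22 = [rho(2) - phi_11 rho(1)] / [1 - phi_11 rho(1)] = [-0.3376 - (-0.2546)(-0.2546)] / [1 - (-0.2546)(-0.2546)]
         = -0.40242116 / 0.93517884 = -0.430315.
  Update: phi_21 = phi_11 - phi_22 phi_11 = -0.2546 - (-0.430315)(-0.2546) = -0.364158.
Step k = 3:
  phi_33 = [rho(3) - phi_21 rho(2) - phi_22 rho(1)] / [1 - phi_21 rho(1) - phi_22 rho(2)]
    numerator   = 0.4383 - (-0.364158)(-0.3376) - (-0.430315)(-0.2546) = 0.20580211
    denominator = 1 - (-0.364158)(-0.2546) - (-0.430315)(-0.3376) = 0.76201112
  phi_33 = 0.20580211 / 0.76201112 = 0.2701.
Therefore phi_{33} = 0.2701.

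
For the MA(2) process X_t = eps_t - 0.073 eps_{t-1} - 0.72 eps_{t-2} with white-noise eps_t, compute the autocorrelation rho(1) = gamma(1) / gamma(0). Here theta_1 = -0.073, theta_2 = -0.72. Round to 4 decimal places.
\rho(1) = -0.0134

For an MA(q) process with theta_0 = 1, the autocovariance is
  gamma(k) = sigma^2 * sum_{i=0..q-k} theta_i * theta_{i+k},
and rho(k) = gamma(k) / gamma(0). Sigma^2 cancels.
  numerator   = (1)*(-0.073) + (-0.073)*(-0.72) = -0.02044.
  denominator = (1)^2 + (-0.073)^2 + (-0.72)^2 = 1.523729.
  rho(1) = -0.02044 / 1.523729 = -0.0134.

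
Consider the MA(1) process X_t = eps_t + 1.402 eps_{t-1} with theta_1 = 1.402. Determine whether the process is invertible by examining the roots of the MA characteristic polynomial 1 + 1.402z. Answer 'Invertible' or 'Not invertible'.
\text{Not invertible}

The MA(q) characteristic polynomial is P(z) = 1 + 1.402z.
Invertibility requires all roots to lie outside the unit circle, i.e. |z| > 1 for every root.
This is linear in z: 1 + (1.402) z = 0  =>  z = -1/(1.402) = -0.713267,  |z| = 0.713267.
Moduli of all roots: 0.7133.
All moduli strictly greater than 1? No.
Verdict: Not invertible.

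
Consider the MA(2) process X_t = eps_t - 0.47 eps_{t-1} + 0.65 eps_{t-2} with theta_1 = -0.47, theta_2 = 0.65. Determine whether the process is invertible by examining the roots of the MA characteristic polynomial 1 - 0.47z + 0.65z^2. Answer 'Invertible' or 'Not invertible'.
\text{Invertible}

The MA(q) characteristic polynomial is P(z) = 1 - 0.47z + 0.65z^2.
Invertibility requires all roots to lie outside the unit circle, i.e. |z| > 1 for every root.
Set 1 + (-0.47) z + (0.65) z^2 = 0, i.e. a z^2 + b z + c = 0 with a = 0.65, b = -0.47, c = 1.
Discriminant D = b^2 - 4ac = (-0.47)^2 - 4*(0.65)*1 = 0.2209 - (2.6) = -2.3791.
D < 0, so the roots are the complex-conjugate pair z = (-b +/- i sqrt(-D)) / (2a) = 0.3615 +/- 1.1865i.
For a conjugate pair |z|^2 = z * conj(z) = (product of roots) = c/a = 1/(0.65) = 1.538462, so |z| = sqrt(1.538462) = 1.2403 for both roots.
Moduli of all roots: 1.2403, 1.2403.
All moduli strictly greater than 1? Yes.
Verdict: Invertible.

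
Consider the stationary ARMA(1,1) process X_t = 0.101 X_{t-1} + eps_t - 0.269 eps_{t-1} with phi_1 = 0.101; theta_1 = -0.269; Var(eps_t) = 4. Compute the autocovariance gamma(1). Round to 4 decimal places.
\gamma(1) = -0.6605

Multiply the model equation by X_{t-k} and take expectations. With theta_0 = psi_0 = 1 and psi_j the MA(infinity) weights, this gives
  gamma(k) - sum_i phi_i gamma(k-i) = c_k,
  c_k = sigma^2 * sum_{j=k..q} theta_j psi_{j-k}   (c_k = 0 for k > q),
using gamma(-m) = gamma(m).
psi-weights needed (psi_j = theta_j + sum_i phi_i psi_{j-i}):
  psi_1 = theta_1 + phi_1 = -0.269 + (0.101) = -0.168
Right-hand sides:
  c_0 = sigma^2 (1 + theta_1 psi_1) = 4 * (1 + (-0.269)(-0.168)) = 4 * 1.045192 = 4.180768
  c_1 = sigma^2 theta_1 = 4 * (-0.269) = -1.076
  c_2 = 0
Equations for k = 0 and k = 1 (AR order 1):
  gamma(0) = phi_1 gamma(1) + c_0
  gamma(1) = phi_1 gamma(0) + c_1
Substituting the second into the first: gamma(0) (1 - phi_1^2) = c_0 + phi_1 c_1, so
  gamma(0) = (c_0 + phi_1 c_1) / (1 - phi_1^2) = (4.180768 + (0.101)(-1.076)) / (1 - (0.101)^2) = 4.072092 / 0.989799 = 4.11406.
  gamma(1) = phi_1 gamma(0) + c_1 = (0.101)(4.11406) + (-1.076) = -0.66048.
Therefore gamma(1) = -0.6605 (to 4 decimal places).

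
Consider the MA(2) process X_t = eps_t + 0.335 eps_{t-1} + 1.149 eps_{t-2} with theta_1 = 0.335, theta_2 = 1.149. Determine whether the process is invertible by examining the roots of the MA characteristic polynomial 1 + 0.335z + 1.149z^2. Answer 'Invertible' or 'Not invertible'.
\text{Not invertible}

The MA(q) characteristic polynomial is P(z) = 1 + 0.335z + 1.149z^2.
Invertibility requires all roots to lie outside the unit circle, i.e. |z| > 1 for every root.
Set 1 + (0.335) z + (1.149) z^2 = 0, i.e. a z^2 + b z + c = 0 with a = 1.149, b = 0.335, c = 1.
Discriminant D = b^2 - 4ac = (0.335)^2 - 4*(1.149)*1 = 0.112225 - (4.596) = -4.483775.
D < 0, so the roots are the complex-conjugate pair z = (-b +/- i sqrt(-D)) / (2a) = -0.1458 +/- 0.9215i.
For a conjugate pair |z|^2 = z * conj(z) = (product of roots) = c/a = 1/(1.149) = 0.870322, so |z| = sqrt(0.870322) = 0.9329 for both roots.
Moduli of all roots: 0.9329, 0.9329.
All moduli strictly greater than 1? No.
Verdict: Not invertible.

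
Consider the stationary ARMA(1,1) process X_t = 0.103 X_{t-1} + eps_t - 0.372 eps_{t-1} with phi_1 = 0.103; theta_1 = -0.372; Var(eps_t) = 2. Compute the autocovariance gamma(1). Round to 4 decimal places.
\gamma(1) = -0.5229

Multiply the model equation by X_{t-k} and take expectations. With theta_0 = psi_0 = 1 and psi_j the MA(infinity) weights, this gives
  gamma(k) - sum_i phi_i gamma(k-i) = c_k,
  c_k = sigma^2 * sum_{j=k..q} theta_j psi_{j-k}   (c_k = 0 for k > q),
using gamma(-m) = gamma(m).
psi-weights needed (psi_j = theta_j + sum_i phi_i psi_{j-i}):
  psi_1 = theta_1 + phi_1 = -0.372 + (0.103) = -0.269
Right-hand sides:
  c_0 = sigma^2 (1 + theta_1 psi_1) = 2 * (1 + (-0.372)(-0.269)) = 2 * 1.100068 = 2.200136
  c_1 = sigma^2 theta_1 = 2 * (-0.372) = -0.744
  c_2 = 0
Equations for k = 0 and k = 1 (AR order 1):
  gamma(0) = phi_1 gamma(1) + c_0
  gamma(1) = phi_1 gamma(0) + c_1
Substituting the second into the first: gamma(0) (1 - phi_1^2) = c_0 + phi_1 c_1, so
  gamma(0) = (c_0 + phi_1 c_1) / (1 - phi_1^2) = (2.200136 + (0.103)(-0.744)) / (1 - (0.103)^2) = 2.123504 / 0.989391 = 2.146274.
  gamma(1) = phi_1 gamma(0) + c_1 = (0.103)(2.146274) + (-0.744) = -0.522934.
Therefore gamma(1) = -0.5229 (to 4 decimal places).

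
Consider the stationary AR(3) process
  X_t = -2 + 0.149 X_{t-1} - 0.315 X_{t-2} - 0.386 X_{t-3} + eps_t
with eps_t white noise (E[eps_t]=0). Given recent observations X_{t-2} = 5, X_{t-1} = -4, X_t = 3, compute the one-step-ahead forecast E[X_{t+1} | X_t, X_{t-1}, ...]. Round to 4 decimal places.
E[X_{t+1} \mid \mathcal F_t] = -2.2230

For an AR(p) model X_t = c + sum_i phi_i X_{t-i} + eps_t, the
one-step-ahead conditional mean is
  E[X_{t+1} | X_t, ...] = c + sum_i phi_i X_{t+1-i}.
Substitute known values:
  E[X_{t+1} | ...] = -2 + (0.149) * (3) + (-0.315) * (-4) + (-0.386) * (5)
                   = -2.2230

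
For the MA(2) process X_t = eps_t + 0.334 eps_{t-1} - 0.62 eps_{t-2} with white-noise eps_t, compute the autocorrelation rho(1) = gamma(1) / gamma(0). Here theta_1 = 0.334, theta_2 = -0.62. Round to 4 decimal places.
\rho(1) = 0.0848

For an MA(q) process with theta_0 = 1, the autocovariance is
  gamma(k) = sigma^2 * sum_{i=0..q-k} theta_i * theta_{i+k},
and rho(k) = gamma(k) / gamma(0). Sigma^2 cancels.
  numerator   = (1)*(0.334) + (0.334)*(-0.62) = 0.12692.
  denominator = (1)^2 + (0.334)^2 + (-0.62)^2 = 1.495956.
  rho(1) = 0.12692 / 1.495956 = 0.0848.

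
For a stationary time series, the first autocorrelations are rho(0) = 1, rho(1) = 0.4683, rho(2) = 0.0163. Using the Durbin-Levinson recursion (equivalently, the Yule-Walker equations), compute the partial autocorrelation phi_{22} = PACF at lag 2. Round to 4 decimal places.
\phi_{22} = -0.2600

The PACF at lag k is phi_{kk}, the last component of the solution
to the Yule-Walker system G_k phi = r_k where
  (G_k)_{ij} = rho(|i - j|), (r_k)_i = rho(i), i,j = 1..k.
Equivalently, Durbin-Levinson gives phi_{kk} iteratively:
  phi_{11} = rho(1)
  phi_{kk} = [rho(k) - sum_{j=1..k-1} phi_{k-1,j} rho(k-j)]
            / [1 - sum_{j=1..k-1} phi_{k-1,j} rho(j)],
  phi_{k,j} = phi_{k-1,j} - phi_{kk} phi_{k-1,k-j},  j = 1..k-1.
Step k = 1:
  phi_11 = rho(1) = 0.4683.
Step k = 2:
  phi_22 = [rho(2) - phi_11 rho(1)] / [1 - phi_11 rho(1)] = [0.0163 - (0.4683)(0.4683)] / [1 - (0.4683)(0.4683)]
         = -0.20300489 / 0.78069511 = -0.26.
Therefore phi_{22} = -0.2600.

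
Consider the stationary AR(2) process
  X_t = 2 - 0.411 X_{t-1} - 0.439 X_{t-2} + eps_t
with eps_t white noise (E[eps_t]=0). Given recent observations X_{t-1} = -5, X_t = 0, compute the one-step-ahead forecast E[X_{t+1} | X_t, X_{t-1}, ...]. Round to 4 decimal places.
E[X_{t+1} \mid \mathcal F_t] = 4.1950

For an AR(p) model X_t = c + sum_i phi_i X_{t-i} + eps_t, the
one-step-ahead conditional mean is
  E[X_{t+1} | X_t, ...] = c + sum_i phi_i X_{t+1-i}.
Substitute known values:
  E[X_{t+1} | ...] = 2 + (-0.411) * (0) + (-0.439) * (-5)
                   = 4.1950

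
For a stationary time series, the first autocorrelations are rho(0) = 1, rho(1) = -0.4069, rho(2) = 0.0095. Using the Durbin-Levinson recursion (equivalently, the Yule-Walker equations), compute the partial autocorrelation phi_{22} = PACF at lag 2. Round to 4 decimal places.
\phi_{22} = -0.1870

The PACF at lag k is phi_{kk}, the last component of the solution
to the Yule-Walker system G_k phi = r_k where
  (G_k)_{ij} = rho(|i - j|), (r_k)_i = rho(i), i,j = 1..k.
Equivalently, Durbin-Levinson gives phi_{kk} iteratively:
  phi_{11} = rho(1)
  phi_{kk} = [rho(k) - sum_{j=1..k-1} phi_{k-1,j} rho(k-j)]
            / [1 - sum_{j=1..k-1} phi_{k-1,j} rho(j)],
  phi_{k,j} = phi_{k-1,j} - phi_{kk} phi_{k-1,k-j},  j = 1..k-1.
Step k = 1:
  phi_11 = rho(1) = -0.4069.
Step k = 2:
  phi_22 = [rho(2) - phi_11 rho(1)] / [1 - phi_11 rho(1)] = [0.0095 - (-0.4069)(-0.4069)] / [1 - (-0.4069)(-0.4069)]
         = -0.15606761 / 0.83443239 = -0.187.
Therefore phi_{22} = -0.1870.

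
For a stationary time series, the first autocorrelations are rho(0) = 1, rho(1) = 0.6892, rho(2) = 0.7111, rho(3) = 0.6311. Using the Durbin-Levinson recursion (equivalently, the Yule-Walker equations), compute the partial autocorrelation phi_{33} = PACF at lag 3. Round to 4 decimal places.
\phi_{33} = 0.1229

The PACF at lag k is phi_{kk}, the last component of the solution
to the Yule-Walker system G_k phi = r_k where
  (G_k)_{ij} = rho(|i - j|), (r_k)_i = rho(i), i,j = 1..k.
Equivalently, Durbin-Levinson gives phi_{kk} iteratively:
  phi_{11} = rho(1)
  phi_{kk} = [rho(k) - sum_{j=1..k-1} phi_{k-1,j} rho(k-j)]
            / [1 - sum_{j=1..k-1} phi_{k-1,j} rho(j)],
  phi_{k,j} = phi_{k-1,j} - phi_{kk} phi_{k-1,k-j},  j = 1..k-1.
Step k = 1:
  phi_11 = rho(1) = 0.6892.
Step k = 2:
  phi_22 = [rho(2) - phi_11 rho(1)] / [1 - phi_11 rho(1)] = [0.7111 - (0.6892)(0.6892)] / [1 - (0.6892)(0.6892)]
         = 0.23610336 / 0.52500336 = 0.449718.
  Update: phi_21 = phi_11 - phi_22 phi_11 = 0.6892 - (0.449718)(0.6892) = 0.379254.
Step k = 3:
  phi_33 = [rho(3) - phi_21 rho(2) - phi_22 rho(1)] / [1 - phi_21 rho(1) - phi_22 rho(2)]
    numerator   = 0.6311 - (0.379254)(0.7111) - (0.449718)(0.6892) = 0.05146662
    denominator = 1 - (0.379254)(0.6892) - (0.449718)(0.7111) = 0.41882347
  phi_33 = 0.05146662 / 0.41882347 = 0.1229.
Therefore phi_{33} = 0.1229.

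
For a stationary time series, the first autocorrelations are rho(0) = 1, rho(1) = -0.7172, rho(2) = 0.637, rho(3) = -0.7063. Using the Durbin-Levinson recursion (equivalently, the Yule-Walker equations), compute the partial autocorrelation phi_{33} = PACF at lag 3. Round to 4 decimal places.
\phi_{33} = -0.4040

The PACF at lag k is phi_{kk}, the last component of the solution
to the Yule-Walker system G_k phi = r_k where
  (G_k)_{ij} = rho(|i - j|), (r_k)_i = rho(i), i,j = 1..k.
Equivalently, Durbin-Levinson gives phi_{kk} iteratively:
  phi_{11} = rho(1)
  phi_{kk} = [rho(k) - sum_{j=1..k-1} phi_{k-1,j} rho(k-j)]
            / [1 - sum_{j=1..k-1} phi_{k-1,j} rho(j)],
  phi_{k,j} = phi_{k-1,j} - phi_{kk} phi_{k-1,k-j},  j = 1..k-1.
Step k = 1:
  phi_11 = rho(1) = -0.7172.
Step k = 2:
  phi_22 = [rho(2) - phi_11 rho(1)] / [1 - phi_11 rho(1)] = [0.637 - (-0.7172)(-0.7172)] / [1 - (-0.7172)(-0.7172)]
         = 0.12262416 / 0.48562416 = 0.252508.
  Update: phi_21 = phi_11 - phi_22 phi_11 = -0.7172 - (0.252508)(-0.7172) = -0.536101.
Step k = 3:
  phi_33 = [rho(3) - phi_21 rho(2) - phi_22 rho(1)] / [1 - phi_21 rho(1) - phi_22 rho(2)]
    numerator   = -0.7063 - (-0.536101)(0.637) - (0.252508)(-0.7172) = -0.18370466
    denominator = 1 - (-0.536101)(-0.7172) - (0.252508)(0.637) = 0.45466053
  phi_33 = -0.18370466 / 0.45466053 = -0.404.
Therefore phi_{33} = -0.4040.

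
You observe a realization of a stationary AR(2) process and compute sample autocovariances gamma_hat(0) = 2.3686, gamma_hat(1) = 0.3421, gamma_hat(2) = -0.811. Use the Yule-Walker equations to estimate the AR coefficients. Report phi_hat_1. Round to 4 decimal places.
\hat\phi_{1} = 0.1980

The Yule-Walker equations for an AR(p) process read, in matrix form,
  Gamma_p phi = r_p,   with   (Gamma_p)_{ij} = gamma(|i - j|),
                       (r_p)_i = gamma(i),   i,j = 1..p.
Substitute the sample gammas (Toeplitz matrix and right-hand side of size 2):
  Gamma_p = [[2.3686, 0.3421], [0.3421, 2.3686]]
  r_p     = [0.3421, -0.811]
Written out:
  2.3686 phi_1 + 0.3421 phi_2 = 0.3421
  0.3421 phi_1 + 2.3686 phi_2 = -0.811
Solve by Cramer's rule:
  det = gamma(0)^2 - gamma(1)^2 = (2.3686)^2 - (0.3421)^2 = 5.61026596 - 0.11703241 = 5.49323355
  phi_hat_1 = [gamma(1) gamma(0) - gamma(1) gamma(2)] / det = [(0.3421)(2.3686) - (0.3421)(-0.811)] / 5.49323355 = 1.08774116 / 5.49323355 = 0.198
  phi_hat_2 = [gamma(0) gamma(2) - gamma(1)^2] / det = [(2.3686)(-0.811) - (0.3421)^2] / 5.49323355 = -2.03796701 / 5.49323355 = -0.371
So phi_hat = [0.1980, -0.3710].
Therefore phi_hat_1 = 0.1980.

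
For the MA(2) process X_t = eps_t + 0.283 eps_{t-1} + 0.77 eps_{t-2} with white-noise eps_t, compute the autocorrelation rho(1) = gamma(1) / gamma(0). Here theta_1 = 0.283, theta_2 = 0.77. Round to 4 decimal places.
\rho(1) = 0.2994

For an MA(q) process with theta_0 = 1, the autocovariance is
  gamma(k) = sigma^2 * sum_{i=0..q-k} theta_i * theta_{i+k},
and rho(k) = gamma(k) / gamma(0). Sigma^2 cancels.
  numerator   = (1)*(0.283) + (0.283)*(0.77) = 0.50091.
  denominator = (1)^2 + (0.283)^2 + (0.77)^2 = 1.672989.
  rho(1) = 0.50091 / 1.672989 = 0.2994.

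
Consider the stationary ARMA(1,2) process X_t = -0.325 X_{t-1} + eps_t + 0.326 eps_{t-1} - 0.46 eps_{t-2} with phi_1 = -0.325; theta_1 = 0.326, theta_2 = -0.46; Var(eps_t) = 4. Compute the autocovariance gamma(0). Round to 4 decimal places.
\gamma(0) = 4.9477

Multiply the model equation by X_{t-k} and take expectations. With theta_0 = psi_0 = 1 and psi_j the MA(infinity) weights, this gives
  gamma(k) - sum_i phi_i gamma(k-i) = c_k,
  c_k = sigma^2 * sum_{j=k..q} theta_j psi_{j-k}   (c_k = 0 for k > q),
using gamma(-m) = gamma(m).
psi-weights needed (psi_j = theta_j + sum_i phi_i psi_{j-i}):
  psi_1 = theta_1 + phi_1 = 0.326 + (-0.325) = 0.001
  psi_2 = theta_2 + phi_1 psi_1 = -0.46 + (-0.325)(0.001) = -0.460325
Right-hand sides:
  c_0 = sigma^2 (1 + theta_1 psi_1 + theta_2 psi_2) = 4 * (1 + (0.326)(0.001) + (-0.46)(-0.460325)) = 4 * 1.212076 = 4.848302
  c_1 = sigma^2 (theta_1 + theta_2 psi_1) = 4 * (0.326 + (-0.46)(0.001)) = 1.30216
  c_2 = sigma^2 theta_2 = 4 * (-0.46) = -1.84
Equations for k = 0 and k = 1 (AR order 1):
  gamma(0) = phi_1 gamma(1) + c_0
  gamma(1) = phi_1 gamma(0) + c_1
Substituting the second into the first: gamma(0) (1 - phi_1^2) = c_0 + phi_1 c_1, so
  gamma(0) = (c_0 + phi_1 c_1) / (1 - phi_1^2) = (4.848302 + (-0.325)(1.30216)) / (1 - (-0.325)^2) = 4.4251 / 0.894375 = 4.947701.
Therefore gamma(0) = 4.9477 (to 4 decimal places).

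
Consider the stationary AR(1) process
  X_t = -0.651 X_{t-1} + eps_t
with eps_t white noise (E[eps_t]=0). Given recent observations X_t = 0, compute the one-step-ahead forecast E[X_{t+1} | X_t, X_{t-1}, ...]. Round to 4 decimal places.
E[X_{t+1} \mid \mathcal F_t] = 0.0000

For an AR(p) model X_t = c + sum_i phi_i X_{t-i} + eps_t, the
one-step-ahead conditional mean is
  E[X_{t+1} | X_t, ...] = c + sum_i phi_i X_{t+1-i}.
Substitute known values:
  E[X_{t+1} | ...] = (-0.651) * (0)
                   = 0.0000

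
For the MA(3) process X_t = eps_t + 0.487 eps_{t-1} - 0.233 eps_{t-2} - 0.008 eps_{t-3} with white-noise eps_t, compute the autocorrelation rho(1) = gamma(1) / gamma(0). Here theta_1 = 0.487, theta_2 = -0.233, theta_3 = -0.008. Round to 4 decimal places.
\rho(1) = 0.2907

For an MA(q) process with theta_0 = 1, the autocovariance is
  gamma(k) = sigma^2 * sum_{i=0..q-k} theta_i * theta_{i+k},
and rho(k) = gamma(k) / gamma(0). Sigma^2 cancels.
  numerator   = (1)*(0.487) + (0.487)*(-0.233) + (-0.233)*(-0.008) = 0.375393.
  denominator = (1)^2 + (0.487)^2 + (-0.233)^2 + (-0.008)^2 = 1.291522.
  rho(1) = 0.375393 / 1.291522 = 0.2907.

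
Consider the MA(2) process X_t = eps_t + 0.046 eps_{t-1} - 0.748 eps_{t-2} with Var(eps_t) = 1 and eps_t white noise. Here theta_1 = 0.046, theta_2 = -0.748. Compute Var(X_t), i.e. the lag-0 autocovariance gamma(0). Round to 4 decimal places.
\gamma(0) = 1.5616

For an MA(q) process X_t = eps_t + sum_i theta_i eps_{t-i} with
Var(eps_t) = sigma^2, the variance is
  gamma(0) = sigma^2 * (1 + sum_i theta_i^2).
  sum_i theta_i^2 = (0.046)^2 + (-0.748)^2 = 0.002116 + 0.559504 = 0.56162.
  gamma(0) = 1 * (1 + 0.56162) = 1 * 1.56162 = 1.56162, which rounds to 1.5616.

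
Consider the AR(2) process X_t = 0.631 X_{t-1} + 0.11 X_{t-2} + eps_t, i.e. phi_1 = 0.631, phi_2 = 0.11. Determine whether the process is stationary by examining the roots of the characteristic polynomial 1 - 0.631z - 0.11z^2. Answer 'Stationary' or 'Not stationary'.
\text{Stationary}

The AR(p) characteristic polynomial is P(z) = 1 - 0.631z - 0.11z^2.
Stationarity requires all roots to lie outside the unit circle, i.e. |z| > 1 for every root.
Set 1 + (-0.631) z + (-0.11) z^2 = 0, i.e. a z^2 + b z + c = 0 with a = -0.11, b = -0.631, c = 1.
Discriminant D = b^2 - 4ac = (-0.631)^2 - 4*(-0.11)*1 = 0.398161 - (-0.44) = 0.838161.
D >= 0, so the roots are real: z = (-b +/- sqrt(D)) / (2a) = (0.631 +/- 0.915511) / (-0.22).
  z_1 = (0.631 + 0.915511) / (-0.22) = -7.0296,   |z_1| = 7.0296.
  z_2 = (0.631 - 0.915511) / (-0.22) = 1.2932,   |z_2| = 1.2932.
Moduli of all roots: 7.0296, 1.2932.
All moduli strictly greater than 1? Yes.
Verdict: Stationary.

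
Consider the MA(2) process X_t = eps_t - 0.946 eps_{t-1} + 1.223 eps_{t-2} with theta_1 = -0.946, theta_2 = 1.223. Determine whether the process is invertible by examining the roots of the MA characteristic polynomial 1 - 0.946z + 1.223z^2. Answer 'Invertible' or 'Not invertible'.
\text{Not invertible}

The MA(q) characteristic polynomial is P(z) = 1 - 0.946z + 1.223z^2.
Invertibility requires all roots to lie outside the unit circle, i.e. |z| > 1 for every root.
Set 1 + (-0.946) z + (1.223) z^2 = 0, i.e. a z^2 + b z + c = 0 with a = 1.223, b = -0.946, c = 1.
Discriminant D = b^2 - 4ac = (-0.946)^2 - 4*(1.223)*1 = 0.894916 - (4.892) = -3.997084.
D < 0, so the roots are the complex-conjugate pair z = (-b +/- i sqrt(-D)) / (2a) = 0.3868 +/- 0.8174i.
For a conjugate pair |z|^2 = z * conj(z) = (product of roots) = c/a = 1/(1.223) = 0.817661, so |z| = sqrt(0.817661) = 0.9042 for both roots.
Moduli of all roots: 0.9042, 0.9042.
All moduli strictly greater than 1? No.
Verdict: Not invertible.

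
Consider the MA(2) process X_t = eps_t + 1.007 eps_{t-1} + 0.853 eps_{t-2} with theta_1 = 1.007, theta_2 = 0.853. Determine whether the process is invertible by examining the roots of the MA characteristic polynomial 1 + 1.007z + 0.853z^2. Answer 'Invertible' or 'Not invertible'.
\text{Invertible}

The MA(q) characteristic polynomial is P(z) = 1 + 1.007z + 0.853z^2.
Invertibility requires all roots to lie outside the unit circle, i.e. |z| > 1 for every root.
Set 1 + (1.007) z + (0.853) z^2 = 0, i.e. a z^2 + b z + c = 0 with a = 0.853, b = 1.007, c = 1.
Discriminant D = b^2 - 4ac = (1.007)^2 - 4*(0.853)*1 = 1.014049 - (3.412) = -2.397951.
D < 0, so the roots are the complex-conjugate pair z = (-b +/- i sqrt(-D)) / (2a) = -0.5903 +/- 0.9077i.
For a conjugate pair |z|^2 = z * conj(z) = (product of roots) = c/a = 1/(0.853) = 1.172333, so |z| = sqrt(1.172333) = 1.0827 for both roots.
Moduli of all roots: 1.0827, 1.0827.
All moduli strictly greater than 1? Yes.
Verdict: Invertible.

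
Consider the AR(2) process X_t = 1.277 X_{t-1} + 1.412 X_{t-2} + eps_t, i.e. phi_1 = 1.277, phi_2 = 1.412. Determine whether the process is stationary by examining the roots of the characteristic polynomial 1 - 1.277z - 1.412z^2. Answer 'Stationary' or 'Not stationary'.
\text{Not stationary}

The AR(p) characteristic polynomial is P(z) = 1 - 1.277z - 1.412z^2.
Stationarity requires all roots to lie outside the unit circle, i.e. |z| > 1 for every root.
Set 1 + (-1.277) z + (-1.412) z^2 = 0, i.e. a z^2 + b z + c = 0 with a = -1.412, b = -1.277, c = 1.
Discriminant D = b^2 - 4ac = (-1.277)^2 - 4*(-1.412)*1 = 1.630729 - (-5.648) = 7.278729.
D >= 0, so the roots are real: z = (-b +/- sqrt(D)) / (2a) = (1.277 +/- 2.697912) / (-2.824).
  z_1 = (1.277 + 2.697912) / (-2.824) = -1.4075,   |z_1| = 1.4075.
  z_2 = (1.277 - 2.697912) / (-2.824) = 0.5032,   |z_2| = 0.5032.
Moduli of all roots: 1.4075, 0.5032.
All moduli strictly greater than 1? No.
Verdict: Not stationary.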